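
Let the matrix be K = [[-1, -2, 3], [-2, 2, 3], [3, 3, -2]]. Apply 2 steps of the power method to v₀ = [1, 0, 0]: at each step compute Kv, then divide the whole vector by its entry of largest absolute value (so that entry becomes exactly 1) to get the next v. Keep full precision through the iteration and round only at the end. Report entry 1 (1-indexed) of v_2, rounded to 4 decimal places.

-0.9333

Kv0 = (-1.00000, -2.00000, 3.00000); divide by 3.00000 → v1 = (-0.33333, -0.66667, 1.00000)
Kv1 = (4.66667, 2.33333, -5.00000); divide by -5.00000 → v2 = (-0.93333, -0.46667, 1.00000)
Requested entry of v2: 14/-15 = -0.9333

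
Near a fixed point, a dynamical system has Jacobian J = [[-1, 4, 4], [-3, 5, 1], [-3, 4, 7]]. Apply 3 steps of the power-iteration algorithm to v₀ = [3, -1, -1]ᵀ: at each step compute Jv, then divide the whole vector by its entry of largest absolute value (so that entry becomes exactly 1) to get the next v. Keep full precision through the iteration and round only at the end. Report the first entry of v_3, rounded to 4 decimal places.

Jv0 = (-11.00000, -15.00000, -20.00000); divide by -20.00000 → v1 = (0.55000, 0.75000, 1.00000)
Jv1 = (6.45000, 3.10000, 8.35000); divide by 8.35000 → v2 = (0.77246, 0.37126, 1.00000)
Jv2 = (4.71257, 0.53892, 6.16766); divide by 6.16766 → v3 = (0.76408, 0.08738, 1.00000)
Requested entry of v3: -787/-1030 = 0.7641

0.7641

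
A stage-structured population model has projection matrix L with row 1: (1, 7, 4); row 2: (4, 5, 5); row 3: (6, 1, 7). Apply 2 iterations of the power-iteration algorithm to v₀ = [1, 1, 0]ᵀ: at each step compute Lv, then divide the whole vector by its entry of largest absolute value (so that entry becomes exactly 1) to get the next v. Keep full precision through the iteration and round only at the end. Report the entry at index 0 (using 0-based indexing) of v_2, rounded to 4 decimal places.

Lv0 = (8.00000, 9.00000, 7.00000); divide by 9.00000 → v1 = (0.88889, 1.00000, 0.77778)
Lv1 = (11.00000, 12.44444, 11.77778); divide by 12.44444 → v2 = (0.88393, 1.00000, 0.94643)
Requested entry of v2: 99/112 = 0.8839

0.8839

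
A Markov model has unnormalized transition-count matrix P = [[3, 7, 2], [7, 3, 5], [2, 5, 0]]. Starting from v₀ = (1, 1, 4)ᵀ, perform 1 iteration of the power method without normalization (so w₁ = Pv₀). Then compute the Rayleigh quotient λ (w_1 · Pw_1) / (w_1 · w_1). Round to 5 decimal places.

w1 = Pv₀ = (3·1 + 7·1 + 2·4; 7·1 + 3·1 + 5·4; 2·1 + 5·1 + 0·4) = (18, 30, 7)
Pw1 = (278, 251, 186)
w1·Pw1 = 18·278 + 30·251 + 7·186 = 13836; w1·w1 = 18·18 + 30·30 + 7·7 = 1273
λ ≈ 13836/1273 = 10.86881

λ ≈ 10.86881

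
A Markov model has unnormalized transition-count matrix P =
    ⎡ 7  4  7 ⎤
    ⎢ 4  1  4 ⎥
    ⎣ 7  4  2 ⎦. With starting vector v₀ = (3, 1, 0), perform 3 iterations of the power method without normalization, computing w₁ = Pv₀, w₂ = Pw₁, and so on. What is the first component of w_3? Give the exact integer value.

5605

w1 = Pv₀ = (7·3 + 4·1 + 7·0; 4·3 + 1·1 + 4·0; 7·3 + 4·1 + 2·0) = (25, 13, 25)
w2 = Pw1 = (7·25 + 4·13 + 7·25; 4·25 + 1·13 + 4·25; 7·25 + 4·13 + 2·25) = (402, 213, 277)
w3 = Pw2 = (5605, 2929, 4220)
The requested component of w3 is 5605.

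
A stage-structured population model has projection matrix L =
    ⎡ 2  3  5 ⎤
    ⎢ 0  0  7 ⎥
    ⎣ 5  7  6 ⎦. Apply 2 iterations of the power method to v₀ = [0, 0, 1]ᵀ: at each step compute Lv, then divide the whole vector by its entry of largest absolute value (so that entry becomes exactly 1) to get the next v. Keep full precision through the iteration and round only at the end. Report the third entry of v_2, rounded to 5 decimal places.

Lv0 = (5.000000, 7.000000, 6.000000); divide by 7.000000 → v1 = (0.714286, 1.000000, 0.857143)
Lv1 = (8.714286, 6.000000, 15.714286); divide by 15.714286 → v2 = (0.554545, 0.381818, 1.000000)
Requested entry of v2: 110/110 = 1.00000

1.00000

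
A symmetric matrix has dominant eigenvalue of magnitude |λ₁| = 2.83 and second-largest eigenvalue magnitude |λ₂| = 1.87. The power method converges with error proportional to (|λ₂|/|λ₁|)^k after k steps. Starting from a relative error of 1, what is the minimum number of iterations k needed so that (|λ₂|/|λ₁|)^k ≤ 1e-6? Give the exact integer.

|λ₂/λ₁| = 1.87/2.83 = 0.66078
Need k ≥ ln(1e-6) / ln(0.66078) = -13.8155 / -0.4143 ≈ 33.344
Smallest integer k satisfying the bound: 34

34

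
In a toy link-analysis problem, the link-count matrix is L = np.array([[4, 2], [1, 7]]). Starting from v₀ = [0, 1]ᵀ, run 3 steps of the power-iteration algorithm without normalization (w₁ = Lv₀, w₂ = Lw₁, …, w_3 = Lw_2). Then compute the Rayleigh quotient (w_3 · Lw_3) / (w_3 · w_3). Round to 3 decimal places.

w1 = Lv₀ = (4·0 + 2·1; 1·0 + 7·1) = (2, 7)
w2 = Lw1 = (4·2 + 2·7; 1·2 + 7·7) = (22, 51)
w3 = Lw2 = (190, 379)
Lw3 = (1518, 2843)
w3·Lw3 = 190·1518 + 379·2843 = 1365917; w3·w3 = 190·190 + 379·379 = 179741
λ ≈ 1365917/179741 = 7.599

λ ≈ 7.599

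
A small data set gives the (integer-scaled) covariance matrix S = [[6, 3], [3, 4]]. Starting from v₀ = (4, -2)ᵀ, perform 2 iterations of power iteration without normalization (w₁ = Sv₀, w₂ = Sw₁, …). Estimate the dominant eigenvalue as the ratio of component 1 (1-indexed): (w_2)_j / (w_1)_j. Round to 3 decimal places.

λ ≈ 6.667

w1 = Sv₀ = (18, 4)
w2 = Sw1 = (120, 70)
Ratio at component: 120 / 18 = 6.667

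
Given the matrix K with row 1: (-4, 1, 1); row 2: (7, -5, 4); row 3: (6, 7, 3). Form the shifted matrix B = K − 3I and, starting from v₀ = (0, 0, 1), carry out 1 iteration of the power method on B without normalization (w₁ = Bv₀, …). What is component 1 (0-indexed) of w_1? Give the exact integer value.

B = K − 3I has rows (-7, 1, 1); (7, -8, 4); (6, 7, 0)
w1 = Bv₀ = ((-7)·0 + 1·0 + 1·1; 7·0 + (-8)·0 + 4·1; 6·0 + 7·0 + 0·1) = (1, 4, 0)
Requested component of w1: 4

4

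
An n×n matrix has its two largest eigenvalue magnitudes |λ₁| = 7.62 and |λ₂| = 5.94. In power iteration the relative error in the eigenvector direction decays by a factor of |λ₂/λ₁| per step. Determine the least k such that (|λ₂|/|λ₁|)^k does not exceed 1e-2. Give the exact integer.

19

|λ₂/λ₁| = 5.94/7.62 = 0.77953
Need k ≥ ln(1e-2) / ln(0.77953) = -4.6052 / -0.2491 ≈ 18.490
Smallest integer k satisfying the bound: 19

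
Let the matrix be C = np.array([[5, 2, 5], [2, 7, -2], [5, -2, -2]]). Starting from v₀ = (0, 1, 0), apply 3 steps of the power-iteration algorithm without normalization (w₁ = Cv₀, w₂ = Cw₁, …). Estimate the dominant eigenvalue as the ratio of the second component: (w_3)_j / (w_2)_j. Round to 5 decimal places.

w1 = Cv₀ = (5·0 + 2·1 + 5·0; 2·0 + 7·1 + (-2)·0; 5·0 + (-2)·1 + (-2)·0) = (2, 7, -2)
w2 = Cw1 = (5·2 + 2·7 + 5·(-2); 2·2 + 7·7 + (-2)·(-2); 5·2 + (-2)·7 + (-2)·(-2)) = (14, 57, 0)
w3 = Cw2 = (184, 427, -44)
Ratio at component: 427 / 57 = 7.49123

λ ≈ 7.49123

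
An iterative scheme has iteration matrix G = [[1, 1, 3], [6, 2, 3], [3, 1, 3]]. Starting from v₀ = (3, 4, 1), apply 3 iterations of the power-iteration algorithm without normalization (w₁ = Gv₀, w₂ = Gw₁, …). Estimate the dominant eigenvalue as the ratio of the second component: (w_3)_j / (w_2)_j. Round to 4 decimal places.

w1 = Gv₀ = (1·3 + 1·4 + 3·1; 6·3 + 2·4 + 3·1; 3·3 + 1·4 + 3·1) = (10, 29, 16)
w2 = Gw1 = (1·10 + 1·29 + 3·16; 6·10 + 2·29 + 3·16; 3·10 + 1·29 + 3·16) = (87, 166, 107)
w3 = Gw2 = (574, 1175, 748)
Ratio at component: 1175 / 166 = 7.0783

7.0783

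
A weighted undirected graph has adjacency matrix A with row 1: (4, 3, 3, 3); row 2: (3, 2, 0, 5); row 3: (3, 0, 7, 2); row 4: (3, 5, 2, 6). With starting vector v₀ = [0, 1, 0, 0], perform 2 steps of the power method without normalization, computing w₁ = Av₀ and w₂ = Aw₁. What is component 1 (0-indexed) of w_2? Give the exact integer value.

38

w1 = Av₀ = (3, 2, 0, 5)
w2 = Aw1 = (33, 38, 19, 49)
The requested component of w2 is 38.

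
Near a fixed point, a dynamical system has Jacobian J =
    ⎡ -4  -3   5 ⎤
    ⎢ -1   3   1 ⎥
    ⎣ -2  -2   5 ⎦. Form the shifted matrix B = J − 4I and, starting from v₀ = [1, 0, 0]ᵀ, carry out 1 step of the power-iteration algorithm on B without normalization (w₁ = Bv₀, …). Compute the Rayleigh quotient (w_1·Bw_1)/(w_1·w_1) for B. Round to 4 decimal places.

μ ≈ -7.1739

B = J − 4I has rows (-8, -3, 5); (-1, -1, 1); (-2, -2, 1)
w1 = Bv₀ = (-8, -1, -2)
Bw1 = (57, 7, 16)
w1·Bw1 = -495; w1·w1 = 69; μ ≈ -495/69 = -7.1739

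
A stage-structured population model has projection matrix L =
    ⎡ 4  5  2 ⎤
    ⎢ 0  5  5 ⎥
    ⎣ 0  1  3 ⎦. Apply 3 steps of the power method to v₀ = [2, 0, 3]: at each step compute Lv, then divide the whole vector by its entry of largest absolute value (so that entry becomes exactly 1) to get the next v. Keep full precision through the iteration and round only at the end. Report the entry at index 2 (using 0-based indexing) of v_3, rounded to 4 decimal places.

Lv0 = (14.00000, 15.00000, 9.00000); divide by 15.00000 → v1 = (0.93333, 1.00000, 0.60000)
Lv1 = (9.93333, 8.00000, 2.80000); divide by 9.93333 → v2 = (1.00000, 0.80537, 0.28188)
Lv2 = (8.59060, 5.43624, 1.65101); divide by 8.59060 → v3 = (1.00000, 0.63281, 0.19219)
Requested entry of v3: 246/1280 = 0.1922

0.1922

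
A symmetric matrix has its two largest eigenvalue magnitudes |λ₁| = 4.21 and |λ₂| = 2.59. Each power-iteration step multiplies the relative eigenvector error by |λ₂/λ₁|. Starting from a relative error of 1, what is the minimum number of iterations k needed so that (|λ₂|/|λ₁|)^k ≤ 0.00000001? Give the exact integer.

|λ₂/λ₁| = 2.59/4.21 = 0.61520
Need k ≥ ln(0.00000001) / ln(0.61520) = -18.4207 / -0.4858 ≈ 37.918
Smallest integer k satisfying the bound: 38

38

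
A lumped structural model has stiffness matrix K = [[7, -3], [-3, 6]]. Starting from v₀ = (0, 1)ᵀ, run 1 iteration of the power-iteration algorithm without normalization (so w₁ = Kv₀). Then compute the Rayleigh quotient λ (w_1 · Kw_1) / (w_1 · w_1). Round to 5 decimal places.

λ ≈ 8.60000

w1 = Kv₀ = (7·0 + (-3)·1; (-3)·0 + 6·1) = (-3, 6)
Kw1 = (-39, 45)
w1·Kw1 = (-3)·(-39) + 6·45 = 387; w1·w1 = (-3)·(-3) + 6·6 = 45
λ ≈ 387/45 = 8.60000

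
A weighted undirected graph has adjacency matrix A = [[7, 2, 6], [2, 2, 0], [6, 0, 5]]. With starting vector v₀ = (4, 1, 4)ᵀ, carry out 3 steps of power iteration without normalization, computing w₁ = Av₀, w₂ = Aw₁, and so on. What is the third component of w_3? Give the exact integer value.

w1 = Av₀ = (7·4 + 2·1 + 6·4; 2·4 + 2·1 + 0·4; 6·4 + 0·1 + 5·4) = (54, 10, 44)
w2 = Aw1 = (7·54 + 2·10 + 6·44; 2·54 + 2·10 + 0·44; 6·54 + 0·10 + 5·44) = (662, 128, 544)
w3 = Aw2 = (8154, 1580, 6692)
The requested component of w3 is 6692.

6692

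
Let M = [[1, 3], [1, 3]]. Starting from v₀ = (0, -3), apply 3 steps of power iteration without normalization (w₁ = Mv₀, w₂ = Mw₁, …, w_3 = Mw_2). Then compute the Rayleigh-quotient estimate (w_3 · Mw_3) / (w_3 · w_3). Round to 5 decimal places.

w1 = Mv₀ = (1·0 + 3·(-3); 1·0 + 3·(-3)) = (-9, -9)
w2 = Mw1 = (1·(-9) + 3·(-9); 1·(-9) + 3·(-9)) = (-36, -36)
w3 = Mw2 = (-144, -144)
Mw3 = (-576, -576)
w3·Mw3 = (-144)·(-576) + (-144)·(-576) = 165888; w3·w3 = (-144)·(-144) + (-144)·(-144) = 41472
λ ≈ 165888/41472 = 4.00000

4.00000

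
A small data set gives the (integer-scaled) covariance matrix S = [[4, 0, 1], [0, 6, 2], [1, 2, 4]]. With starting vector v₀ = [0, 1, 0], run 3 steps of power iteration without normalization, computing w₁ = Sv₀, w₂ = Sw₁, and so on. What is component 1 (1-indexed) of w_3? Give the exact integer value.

28

w1 = Sv₀ = (0, 6, 2)
w2 = Sw1 = (2, 40, 20)
w3 = Sw2 = (28, 280, 162)
The requested component of w3 is 28.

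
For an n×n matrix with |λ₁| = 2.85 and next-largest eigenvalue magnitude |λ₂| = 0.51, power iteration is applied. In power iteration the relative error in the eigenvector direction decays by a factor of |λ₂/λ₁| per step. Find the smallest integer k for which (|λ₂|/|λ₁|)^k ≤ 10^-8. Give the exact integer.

|λ₂/λ₁| = 0.51/2.85 = 0.17895
Need k ≥ ln(10^-8) / ln(0.17895) = -18.4207 / -1.7207 ≈ 10.706
Smallest integer k satisfying the bound: 11

11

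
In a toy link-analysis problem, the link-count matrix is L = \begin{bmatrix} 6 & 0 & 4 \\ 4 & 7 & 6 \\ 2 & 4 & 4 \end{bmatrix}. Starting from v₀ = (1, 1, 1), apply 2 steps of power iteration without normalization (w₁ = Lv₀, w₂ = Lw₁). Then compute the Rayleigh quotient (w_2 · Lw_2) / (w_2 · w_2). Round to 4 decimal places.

w1 = Lv₀ = (6·1 + 0·1 + 4·1; 4·1 + 7·1 + 6·1; 2·1 + 4·1 + 4·1) = (10, 17, 10)
w2 = Lw1 = (6·10 + 0·17 + 4·10; 4·10 + 7·17 + 6·10; 2·10 + 4·17 + 4·10) = (100, 219, 128)
Lw2 = (1112, 2701, 1588)
w2·Lw2 = 100·1112 + 219·2701 + 128·1588 = 905983; w2·w2 = 100·100 + 219·219 + 128·128 = 74345
λ ≈ 905983/74345 = 12.1862

12.1862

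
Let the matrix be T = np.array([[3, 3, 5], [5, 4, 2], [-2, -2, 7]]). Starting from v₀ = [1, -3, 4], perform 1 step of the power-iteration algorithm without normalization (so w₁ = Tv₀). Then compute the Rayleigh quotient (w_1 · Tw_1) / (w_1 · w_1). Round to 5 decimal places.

λ ≈ 7.54791

w1 = Tv₀ = (14, 1, 32)
Tw1 = (205, 138, 194)
w1·Tw1 = 14·205 + 1·138 + 32·194 = 9216; w1·w1 = 14·14 + 1·1 + 32·32 = 1221
λ ≈ 9216/1221 = 7.54791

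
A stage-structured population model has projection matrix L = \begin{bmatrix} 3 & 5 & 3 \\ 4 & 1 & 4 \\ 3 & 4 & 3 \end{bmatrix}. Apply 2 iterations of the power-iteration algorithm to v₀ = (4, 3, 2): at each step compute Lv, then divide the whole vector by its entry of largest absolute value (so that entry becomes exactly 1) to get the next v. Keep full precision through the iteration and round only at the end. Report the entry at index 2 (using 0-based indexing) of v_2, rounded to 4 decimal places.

0.9167

Lv0 = (33.00000, 27.00000, 30.00000); divide by 33.00000 → v1 = (1.00000, 0.81818, 0.90909)
Lv1 = (9.81818, 8.45455, 9.00000); divide by 9.81818 → v2 = (1.00000, 0.86111, 0.91667)
Requested entry of v2: 297/324 = 0.9167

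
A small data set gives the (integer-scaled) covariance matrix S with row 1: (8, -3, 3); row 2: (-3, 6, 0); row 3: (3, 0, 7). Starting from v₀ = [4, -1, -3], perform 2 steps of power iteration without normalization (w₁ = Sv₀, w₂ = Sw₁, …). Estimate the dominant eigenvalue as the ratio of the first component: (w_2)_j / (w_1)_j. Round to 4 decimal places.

λ ≈ 9.0385

w1 = Sv₀ = (8·4 + (-3)·(-1) + 3·(-3); (-3)·4 + 6·(-1) + 0·(-3); 3·4 + 0·(-1) + 7·(-3)) = (26, -18, -9)
w2 = Sw1 = (8·26 + (-3)·(-18) + 3·(-9); (-3)·26 + 6·(-18) + 0·(-9); 3·26 + 0·(-18) + 7·(-9)) = (235, -186, 15)
Ratio at component: 235 / 26 = 9.0385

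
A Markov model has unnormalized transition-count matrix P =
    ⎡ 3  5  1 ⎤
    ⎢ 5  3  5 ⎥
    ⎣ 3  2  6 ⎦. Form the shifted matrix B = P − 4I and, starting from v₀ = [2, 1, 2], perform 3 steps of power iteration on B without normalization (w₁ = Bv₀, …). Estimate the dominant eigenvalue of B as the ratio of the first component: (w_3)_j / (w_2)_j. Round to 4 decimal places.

B = P − 4I has rows (-1, 5, 1); (5, -1, 5); (3, 2, 2)
w1 = Bv₀ = ((-1)·2 + 5·1 + 1·2; 5·2 + (-1)·1 + 5·2; 3·2 + 2·1 + 2·2) = (5, 19, 12)
w2 = Bw1 = ((-1)·5 + 5·19 + 1·12; 5·5 + (-1)·19 + 5·12; 3·5 + 2·19 + 2·12) = (102, 66, 77)
w3 = Bw2 = (305, 829, 592)
Ratio: 305/102 = 2.9902

μ ≈ 2.9902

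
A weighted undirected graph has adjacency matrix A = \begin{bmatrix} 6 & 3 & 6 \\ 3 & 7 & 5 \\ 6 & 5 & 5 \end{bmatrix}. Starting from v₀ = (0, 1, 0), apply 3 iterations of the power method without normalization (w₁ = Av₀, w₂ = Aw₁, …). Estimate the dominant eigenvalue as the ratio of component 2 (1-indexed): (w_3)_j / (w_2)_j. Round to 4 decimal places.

λ ≈ 14.1928

w1 = Av₀ = (6·0 + 3·1 + 6·0; 3·0 + 7·1 + 5·0; 6·0 + 5·1 + 5·0) = (3, 7, 5)
w2 = Aw1 = (6·3 + 3·7 + 6·5; 3·3 + 7·7 + 5·5; 6·3 + 5·7 + 5·5) = (69, 83, 78)
w3 = Aw2 = (1131, 1178, 1219)
Ratio at component: 1178 / 83 = 14.1928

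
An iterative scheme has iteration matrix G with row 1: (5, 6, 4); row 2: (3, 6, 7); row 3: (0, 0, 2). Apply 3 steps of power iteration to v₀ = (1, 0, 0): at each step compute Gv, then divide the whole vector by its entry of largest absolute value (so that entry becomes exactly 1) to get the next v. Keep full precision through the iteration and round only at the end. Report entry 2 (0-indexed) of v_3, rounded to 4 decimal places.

0.0000

Gv0 = (5.00000, 3.00000, 0.00000); divide by 5.00000 → v1 = (1.00000, 0.60000, 0.00000)
Gv1 = (8.60000, 6.60000, 0.00000); divide by 8.60000 → v2 = (1.00000, 0.76744, 0.00000)
Gv2 = (9.60465, 7.60465, 0.00000); divide by 9.60465 → v3 = (1.00000, 0.79177, 0.00000)
Requested entry of v3: 0/413 = 0.0000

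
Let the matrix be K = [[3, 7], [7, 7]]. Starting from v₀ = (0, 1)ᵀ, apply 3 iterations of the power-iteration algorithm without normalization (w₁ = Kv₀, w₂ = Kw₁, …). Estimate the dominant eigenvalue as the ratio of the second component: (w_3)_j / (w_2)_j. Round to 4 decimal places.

12.0000

w1 = Kv₀ = (7, 7)
w2 = Kw1 = (70, 98)
w3 = Kw2 = (896, 1176)
Ratio at component: 1176 / 98 = 12.0000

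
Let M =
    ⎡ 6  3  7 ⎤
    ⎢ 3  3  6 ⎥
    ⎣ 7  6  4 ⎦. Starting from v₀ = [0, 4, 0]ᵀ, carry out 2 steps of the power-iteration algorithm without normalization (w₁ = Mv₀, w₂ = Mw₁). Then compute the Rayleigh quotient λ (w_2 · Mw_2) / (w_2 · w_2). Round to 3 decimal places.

λ ≈ 15.218

w1 = Mv₀ = (6·0 + 3·4 + 7·0; 3·0 + 3·4 + 6·0; 7·0 + 6·4 + 4·0) = (12, 12, 24)
w2 = Mw1 = (6·12 + 3·12 + 7·24; 3·12 + 3·12 + 6·24; 7·12 + 6·12 + 4·24) = (276, 216, 252)
Mw2 = (4068, 2988, 4236)
w2·Mw2 = 276·4068 + 216·2988 + 252·4236 = 2835648; w2·w2 = 276·276 + 216·216 + 252·252 = 186336
λ ≈ 2835648/186336 = 15.218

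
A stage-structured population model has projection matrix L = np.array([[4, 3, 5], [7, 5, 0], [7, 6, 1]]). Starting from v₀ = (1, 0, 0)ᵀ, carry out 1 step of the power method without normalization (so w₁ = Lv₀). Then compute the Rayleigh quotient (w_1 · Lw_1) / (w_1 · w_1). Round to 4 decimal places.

11.1228

w1 = Lv₀ = (4·1 + 3·0 + 5·0; 7·1 + 5·0 + 0·0; 7·1 + 6·0 + 1·0) = (4, 7, 7)
Lw1 = (72, 63, 77)
w1·Lw1 = 4·72 + 7·63 + 7·77 = 1268; w1·w1 = 4·4 + 7·7 + 7·7 = 114
λ ≈ 1268/114 = 11.1228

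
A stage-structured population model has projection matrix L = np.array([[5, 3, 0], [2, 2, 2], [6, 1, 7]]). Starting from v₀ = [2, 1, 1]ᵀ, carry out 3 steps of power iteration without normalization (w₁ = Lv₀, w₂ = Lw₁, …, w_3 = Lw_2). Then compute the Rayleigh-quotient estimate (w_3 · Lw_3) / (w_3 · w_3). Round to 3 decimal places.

w1 = Lv₀ = (5·2 + 3·1 + 0·1; 2·2 + 2·1 + 2·1; 6·2 + 1·1 + 7·1) = (13, 8, 20)
w2 = Lw1 = (5·13 + 3·8 + 0·20; 2·13 + 2·8 + 2·20; 6·13 + 1·8 + 7·20) = (89, 82, 226)
w3 = Lw2 = (691, 794, 2198)
Lw3 = (5837, 7366, 20326)
w3·Lw3 = 691·5837 + 794·7366 + 2198·20326 = 54558519; w3·w3 = 691·691 + 794·794 + 2198·2198 = 5939121
λ ≈ 54558519/5939121 = 9.186

λ ≈ 9.186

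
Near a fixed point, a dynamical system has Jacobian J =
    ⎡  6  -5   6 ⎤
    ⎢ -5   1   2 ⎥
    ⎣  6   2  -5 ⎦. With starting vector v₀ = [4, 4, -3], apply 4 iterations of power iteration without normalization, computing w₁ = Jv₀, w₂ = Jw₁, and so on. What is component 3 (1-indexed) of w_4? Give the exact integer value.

w1 = Jv₀ = (6·4 + (-5)·4 + 6·(-3); (-5)·4 + 1·4 + 2·(-3); 6·4 + 2·4 + (-5)·(-3)) = (-14, -22, 47)
w2 = Jw1 = (6·(-14) + (-5)·(-22) + 6·47; (-5)·(-14) + 1·(-22) + 2·47; 6·(-14) + 2·(-22) + (-5)·47) = (308, 142, -363)
w3 = Jw2 = (-1040, -2124, 3947)
w4 = Jw3 = (28062, 10970, -30223)
The requested component of w4 is -30223.

-30223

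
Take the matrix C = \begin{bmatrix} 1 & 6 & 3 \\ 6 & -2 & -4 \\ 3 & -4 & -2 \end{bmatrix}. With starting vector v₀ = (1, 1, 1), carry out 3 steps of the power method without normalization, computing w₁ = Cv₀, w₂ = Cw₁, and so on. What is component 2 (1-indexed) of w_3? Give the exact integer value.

w1 = Cv₀ = (1·1 + 6·1 + 3·1; 6·1 + (-2)·1 + (-4)·1; 3·1 + (-4)·1 + (-2)·1) = (10, 0, -3)
w2 = Cw1 = (1·10 + 6·0 + 3·(-3); 6·10 + (-2)·0 + (-4)·(-3); 3·10 + (-4)·0 + (-2)·(-3)) = (1, 72, 36)
w3 = Cw2 = (541, -282, -357)
The requested component of w3 is -282.

-282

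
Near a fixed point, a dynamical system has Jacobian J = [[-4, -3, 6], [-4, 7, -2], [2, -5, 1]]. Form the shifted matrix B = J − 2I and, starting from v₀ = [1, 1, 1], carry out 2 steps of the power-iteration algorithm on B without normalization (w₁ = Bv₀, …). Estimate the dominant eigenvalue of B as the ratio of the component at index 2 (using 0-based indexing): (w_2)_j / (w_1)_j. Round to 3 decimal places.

B = J − 2I has rows (-6, -3, 6); (-4, 5, -2); (2, -5, -1)
w1 = Bv₀ = ((-6)·1 + (-3)·1 + 6·1; (-4)·1 + 5·1 + (-2)·1; 2·1 + (-5)·1 + (-1)·1) = (-3, -1, -4)
w2 = Bw1 = ((-6)·(-3) + (-3)·(-1) + 6·(-4); (-4)·(-3) + 5·(-1) + (-2)·(-4); 2·(-3) + (-5)·(-1) + (-1)·(-4)) = (-3, 15, 3)
Ratio: 3/-4 = -0.750

μ ≈ -0.750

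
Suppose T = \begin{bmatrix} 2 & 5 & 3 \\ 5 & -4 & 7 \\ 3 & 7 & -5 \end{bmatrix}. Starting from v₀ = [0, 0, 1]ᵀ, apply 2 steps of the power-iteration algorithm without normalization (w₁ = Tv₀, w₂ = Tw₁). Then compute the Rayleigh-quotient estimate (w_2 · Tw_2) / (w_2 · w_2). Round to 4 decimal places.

w1 = Tv₀ = (3, 7, -5)
w2 = Tw1 = (26, -48, 83)
Tw2 = (61, 903, -673)
w2·Tw2 = 26·61 + (-48)·903 + 83·(-673) = -97617; w2·w2 = 26·26 + (-48)·(-48) + 83·83 = 9869
λ ≈ -97617/9869 = -9.8913

λ ≈ -9.8913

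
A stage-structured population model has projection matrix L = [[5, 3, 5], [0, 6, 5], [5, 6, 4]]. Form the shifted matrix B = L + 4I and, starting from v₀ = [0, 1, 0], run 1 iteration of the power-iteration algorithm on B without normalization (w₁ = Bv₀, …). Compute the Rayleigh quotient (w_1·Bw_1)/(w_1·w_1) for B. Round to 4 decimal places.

15.8552

B = L + 4I has rows (9, 3, 5); (0, 10, 5); (5, 6, 8)
w1 = Bv₀ = (9·0 + 3·1 + 5·0; 0·0 + 10·1 + 5·0; 5·0 + 6·1 + 8·0) = (3, 10, 6)
Bw1 = (87, 130, 123)
w1·Bw1 = 2299; w1·w1 = 145; μ ≈ 2299/145 = 15.8552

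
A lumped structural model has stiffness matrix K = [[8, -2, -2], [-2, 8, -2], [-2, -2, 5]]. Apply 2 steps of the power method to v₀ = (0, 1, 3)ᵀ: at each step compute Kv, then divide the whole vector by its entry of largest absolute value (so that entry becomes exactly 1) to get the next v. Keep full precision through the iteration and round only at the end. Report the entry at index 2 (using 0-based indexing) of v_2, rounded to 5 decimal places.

Kv0 = (-8.000000, 2.000000, 13.000000); divide by 13.000000 → v1 = (-0.615385, 0.153846, 1.000000)
Kv1 = (-7.230769, 0.461538, 5.923077); divide by -7.230769 → v2 = (1.000000, -0.063830, -0.819149)
Requested entry of v2: 77/-94 = -0.81915

-0.81915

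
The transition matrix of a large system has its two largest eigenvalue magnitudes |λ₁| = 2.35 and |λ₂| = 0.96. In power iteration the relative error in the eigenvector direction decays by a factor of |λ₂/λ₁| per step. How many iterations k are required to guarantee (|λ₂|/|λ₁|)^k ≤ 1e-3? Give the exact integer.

8

|λ₂/λ₁| = 0.96/2.35 = 0.40851
Need k ≥ ln(1e-3) / ln(0.40851) = -6.9078 / -0.8952 ≈ 7.716
Smallest integer k satisfying the bound: 8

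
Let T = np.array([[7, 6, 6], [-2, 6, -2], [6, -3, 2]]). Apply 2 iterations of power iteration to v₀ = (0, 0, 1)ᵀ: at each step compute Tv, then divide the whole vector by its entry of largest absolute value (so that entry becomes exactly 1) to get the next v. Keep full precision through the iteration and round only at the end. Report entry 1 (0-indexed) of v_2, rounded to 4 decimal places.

-0.6087

Tv0 = (6.00000, -2.00000, 2.00000); divide by 6.00000 → v1 = (1.00000, -0.33333, 0.33333)
Tv1 = (7.00000, -4.66667, 7.66667); divide by 7.66667 → v2 = (0.91304, -0.60870, 1.00000)
Requested entry of v2: -28/46 = -0.6087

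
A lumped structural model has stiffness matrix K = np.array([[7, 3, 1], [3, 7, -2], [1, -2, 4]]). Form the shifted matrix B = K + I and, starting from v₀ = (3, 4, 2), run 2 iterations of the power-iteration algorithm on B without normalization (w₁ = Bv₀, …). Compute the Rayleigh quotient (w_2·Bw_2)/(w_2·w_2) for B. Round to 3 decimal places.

B = K + I has rows (8, 3, 1); (3, 8, -2); (1, -2, 5)
w1 = Bv₀ = (38, 37, 5)
w2 = Bw1 = (420, 400, -11)
Bw2 = (4549, 4482, -435)
w2·Bw2 = 3708165; w2·w2 = 336521; μ ≈ 3708165/336521 = 11.019

μ ≈ 11.019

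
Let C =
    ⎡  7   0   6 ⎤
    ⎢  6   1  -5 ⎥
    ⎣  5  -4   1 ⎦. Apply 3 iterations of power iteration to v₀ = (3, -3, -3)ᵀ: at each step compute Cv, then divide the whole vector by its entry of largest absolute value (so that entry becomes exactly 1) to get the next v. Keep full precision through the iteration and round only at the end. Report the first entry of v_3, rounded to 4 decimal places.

0.5057

Cv0 = (3.00000, 30.00000, 24.00000); divide by 30.00000 → v1 = (0.10000, 1.00000, 0.80000)
Cv1 = (5.50000, -2.40000, -2.70000); divide by 5.50000 → v2 = (1.00000, -0.43636, -0.49091)
Cv2 = (4.05455, 8.01818, 6.25455); divide by 8.01818 → v3 = (0.50567, 1.00000, 0.78005)
Requested entry of v3: 669/1323 = 0.5057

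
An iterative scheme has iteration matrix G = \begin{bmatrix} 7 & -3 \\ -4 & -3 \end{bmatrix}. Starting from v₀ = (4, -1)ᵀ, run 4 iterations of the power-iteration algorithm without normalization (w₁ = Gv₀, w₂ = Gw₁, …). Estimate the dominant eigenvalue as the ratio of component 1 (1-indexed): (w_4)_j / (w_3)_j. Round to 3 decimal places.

w1 = Gv₀ = (31, -13)
w2 = Gw1 = (256, -85)
w3 = Gw2 = (2047, -769)
w4 = Gw3 = (16636, -5881)
Ratio at component: 16636 / 2047 = 8.127

λ ≈ 8.127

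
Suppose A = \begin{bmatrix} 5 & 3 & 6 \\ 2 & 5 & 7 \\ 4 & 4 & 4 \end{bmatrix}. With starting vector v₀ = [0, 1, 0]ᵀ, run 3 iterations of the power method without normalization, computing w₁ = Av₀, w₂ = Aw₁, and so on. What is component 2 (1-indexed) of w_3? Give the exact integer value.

w1 = Av₀ = (3, 5, 4)
w2 = Aw1 = (54, 59, 48)
w3 = Aw2 = (735, 739, 644)
The requested component of w3 is 739.

739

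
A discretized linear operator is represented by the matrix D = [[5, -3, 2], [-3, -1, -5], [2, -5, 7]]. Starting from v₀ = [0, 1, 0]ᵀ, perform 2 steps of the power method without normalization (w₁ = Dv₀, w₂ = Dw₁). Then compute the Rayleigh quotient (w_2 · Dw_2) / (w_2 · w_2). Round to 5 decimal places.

w1 = Dv₀ = (-3, -1, -5)
w2 = Dw1 = (-22, 35, -36)
Dw2 = (-287, 211, -471)
w2·Dw2 = (-22)·(-287) + 35·211 + (-36)·(-471) = 30655; w2·w2 = (-22)·(-22) + 35·35 + (-36)·(-36) = 3005
λ ≈ 30655/3005 = 10.20133

λ ≈ 10.20133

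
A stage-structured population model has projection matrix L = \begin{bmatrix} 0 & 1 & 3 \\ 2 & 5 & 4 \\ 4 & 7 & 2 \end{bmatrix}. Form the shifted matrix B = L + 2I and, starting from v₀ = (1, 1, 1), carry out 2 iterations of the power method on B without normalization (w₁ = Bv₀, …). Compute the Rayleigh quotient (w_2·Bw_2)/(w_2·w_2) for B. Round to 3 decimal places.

μ ≈ 12.111

B = L + 2I has rows (2, 1, 3); (2, 7, 4); (4, 7, 4)
w1 = Bv₀ = (6, 13, 15)
w2 = Bw1 = (70, 163, 175)
Bw2 = (828, 1981, 2121)
w2·Bw2 = 752038; w2·w2 = 62094; μ ≈ 752038/62094 = 12.111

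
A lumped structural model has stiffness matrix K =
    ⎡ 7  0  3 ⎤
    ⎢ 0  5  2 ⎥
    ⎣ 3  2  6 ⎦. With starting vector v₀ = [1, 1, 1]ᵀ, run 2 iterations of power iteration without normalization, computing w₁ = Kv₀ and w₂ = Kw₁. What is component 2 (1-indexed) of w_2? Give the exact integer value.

57

w1 = Kv₀ = (10, 7, 11)
w2 = Kw1 = (103, 57, 110)
The requested component of w2 is 57.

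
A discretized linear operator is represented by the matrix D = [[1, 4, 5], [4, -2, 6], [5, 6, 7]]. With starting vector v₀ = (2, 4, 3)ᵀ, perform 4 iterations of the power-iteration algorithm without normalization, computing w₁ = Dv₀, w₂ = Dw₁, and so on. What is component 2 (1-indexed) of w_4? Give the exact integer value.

w1 = Dv₀ = (33, 18, 55)
w2 = Dw1 = (380, 426, 658)
w3 = Dw2 = (5374, 4616, 9062)
w4 = Dw3 = (69148, 66636, 118000)
The requested component of w4 is 66636.

66636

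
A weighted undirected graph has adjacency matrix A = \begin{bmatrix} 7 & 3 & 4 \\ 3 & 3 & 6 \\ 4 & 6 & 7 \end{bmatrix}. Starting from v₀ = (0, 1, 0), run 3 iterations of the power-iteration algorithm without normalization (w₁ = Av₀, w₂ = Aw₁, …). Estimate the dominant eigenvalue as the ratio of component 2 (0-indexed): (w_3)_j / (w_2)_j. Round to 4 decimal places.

w1 = Av₀ = (7·0 + 3·1 + 4·0; 3·0 + 3·1 + 6·0; 4·0 + 6·1 + 7·0) = (3, 3, 6)
w2 = Aw1 = (7·3 + 3·3 + 4·6; 3·3 + 3·3 + 6·6; 4·3 + 6·3 + 7·6) = (54, 54, 72)
w3 = Aw2 = (828, 756, 1044)
Ratio at component: 1044 / 72 = 14.5000

14.5000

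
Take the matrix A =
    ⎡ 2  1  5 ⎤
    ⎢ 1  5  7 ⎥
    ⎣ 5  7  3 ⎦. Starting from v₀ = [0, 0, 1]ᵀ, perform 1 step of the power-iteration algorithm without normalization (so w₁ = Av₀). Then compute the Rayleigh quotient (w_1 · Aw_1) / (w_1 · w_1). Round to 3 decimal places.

λ ≈ 10.072

w1 = Av₀ = (5, 7, 3)
Aw1 = (32, 61, 83)
w1·Aw1 = 5·32 + 7·61 + 3·83 = 836; w1·w1 = 5·5 + 7·7 + 3·3 = 83
λ ≈ 836/83 = 10.072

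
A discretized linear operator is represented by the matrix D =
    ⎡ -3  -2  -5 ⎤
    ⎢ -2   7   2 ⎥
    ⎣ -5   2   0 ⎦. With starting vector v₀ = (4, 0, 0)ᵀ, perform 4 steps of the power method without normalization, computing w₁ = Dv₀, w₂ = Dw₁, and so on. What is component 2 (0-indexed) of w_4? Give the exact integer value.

w1 = Dv₀ = (-12, -8, -20)
w2 = Dw1 = (152, -72, 44)
w3 = Dw2 = (-532, -720, -904)
w4 = Dw3 = (7556, -5784, 1220)
The requested component of w4 is 1220.

1220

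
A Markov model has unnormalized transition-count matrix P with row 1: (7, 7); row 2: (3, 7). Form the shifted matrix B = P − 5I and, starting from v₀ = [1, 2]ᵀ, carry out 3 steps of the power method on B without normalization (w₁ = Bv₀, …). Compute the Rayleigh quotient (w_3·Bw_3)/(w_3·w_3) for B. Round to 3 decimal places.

6.465

B = P − 5I has rows (2, 7); (3, 2)
w1 = Bv₀ = (2·1 + 7·2; 3·1 + 2·2) = (16, 7)
w2 = Bw1 = (2·16 + 7·7; 3·16 + 2·7) = (81, 62)
w3 = Bw2 = (596, 367)
Bw3 = (3761, 2522)
w3·Bw3 = 3167130; w3·w3 = 489905; μ ≈ 3167130/489905 = 6.465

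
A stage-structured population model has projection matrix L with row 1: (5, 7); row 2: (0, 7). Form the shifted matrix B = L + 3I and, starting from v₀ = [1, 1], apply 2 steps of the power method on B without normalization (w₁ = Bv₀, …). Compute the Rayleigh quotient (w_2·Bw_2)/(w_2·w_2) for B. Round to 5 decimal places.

11.31887

B = L + 3I has rows (8, 7); (0, 10)
w1 = Bv₀ = (8·1 + 7·1; 0·1 + 10·1) = (15, 10)
w2 = Bw1 = (8·15 + 7·10; 0·15 + 10·10) = (190, 100)
Bw2 = (2220, 1000)
w2·Bw2 = 521800; w2·w2 = 46100; μ ≈ 521800/46100 = 11.31887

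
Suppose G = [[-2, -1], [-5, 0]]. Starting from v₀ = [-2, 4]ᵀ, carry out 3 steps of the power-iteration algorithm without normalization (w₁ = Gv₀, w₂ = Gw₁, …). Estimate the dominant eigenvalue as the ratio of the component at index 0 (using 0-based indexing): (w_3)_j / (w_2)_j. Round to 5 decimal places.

w1 = Gv₀ = ((-2)·(-2) + (-1)·4; (-5)·(-2) + 0·4) = (0, 10)
w2 = Gw1 = ((-2)·0 + (-1)·10; (-5)·0 + 0·10) = (-10, 0)
w3 = Gw2 = (20, 50)
Ratio at component: 20 / -10 = -2.00000

-2.00000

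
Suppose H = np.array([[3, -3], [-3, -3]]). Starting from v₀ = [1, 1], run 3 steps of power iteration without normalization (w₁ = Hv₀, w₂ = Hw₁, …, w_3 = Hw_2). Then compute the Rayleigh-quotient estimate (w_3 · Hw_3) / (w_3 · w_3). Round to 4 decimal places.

w1 = Hv₀ = (0, -6)
w2 = Hw1 = (18, 18)
w3 = Hw2 = (0, -108)
Hw3 = (324, 324)
w3·Hw3 = 0·324 + (-108)·324 = -34992; w3·w3 = 0·0 + (-108)·(-108) = 11664
λ ≈ -34992/11664 = -3.0000

λ ≈ -3.0000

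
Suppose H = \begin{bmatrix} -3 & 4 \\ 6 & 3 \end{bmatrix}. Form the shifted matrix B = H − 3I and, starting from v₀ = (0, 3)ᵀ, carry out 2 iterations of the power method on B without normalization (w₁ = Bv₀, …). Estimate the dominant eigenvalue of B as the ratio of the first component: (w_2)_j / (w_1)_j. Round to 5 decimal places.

B = H − 3I has rows (-6, 4); (6, 0)
w1 = Bv₀ = ((-6)·0 + 4·3; 6·0 + 0·3) = (12, 0)
w2 = Bw1 = ((-6)·12 + 4·0; 6·12 + 0·0) = (-72, 72)
Ratio: -72/12 = -6.00000

μ ≈ -6.00000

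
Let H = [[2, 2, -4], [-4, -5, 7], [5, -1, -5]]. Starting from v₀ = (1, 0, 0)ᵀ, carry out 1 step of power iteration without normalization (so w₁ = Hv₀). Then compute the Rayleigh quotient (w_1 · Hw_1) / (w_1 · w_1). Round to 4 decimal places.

-6.4667

w1 = Hv₀ = (2, -4, 5)
Hw1 = (-24, 47, -11)
w1·Hw1 = 2·(-24) + (-4)·47 + 5·(-11) = -291; w1·w1 = 2·2 + (-4)·(-4) + 5·5 = 45
λ ≈ -291/45 = -6.4667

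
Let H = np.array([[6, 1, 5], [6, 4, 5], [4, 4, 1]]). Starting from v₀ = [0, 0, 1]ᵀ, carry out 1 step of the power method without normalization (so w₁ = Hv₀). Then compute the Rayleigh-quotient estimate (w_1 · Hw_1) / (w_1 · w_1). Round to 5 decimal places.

λ ≈ 10.11765

w1 = Hv₀ = (6·0 + 1·0 + 5·1; 6·0 + 4·0 + 5·1; 4·0 + 4·0 + 1·1) = (5, 5, 1)
Hw1 = (40, 55, 41)
w1·Hw1 = 5·40 + 5·55 + 1·41 = 516; w1·w1 = 5·5 + 5·5 + 1·1 = 51
λ ≈ 516/51 = 10.11765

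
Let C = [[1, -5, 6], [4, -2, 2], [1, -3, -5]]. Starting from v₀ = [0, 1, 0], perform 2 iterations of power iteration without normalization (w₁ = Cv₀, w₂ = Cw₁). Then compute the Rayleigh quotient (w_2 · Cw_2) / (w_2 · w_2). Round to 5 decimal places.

λ ≈ -3.81628

w1 = Cv₀ = (-5, -2, -3)
w2 = Cw1 = (-13, -22, 16)
Cw2 = (193, 24, -27)
w2·Cw2 = (-13)·193 + (-22)·24 + 16·(-27) = -3469; w2·w2 = (-13)·(-13) + (-22)·(-22) + 16·16 = 909
λ ≈ -3469/909 = -3.81628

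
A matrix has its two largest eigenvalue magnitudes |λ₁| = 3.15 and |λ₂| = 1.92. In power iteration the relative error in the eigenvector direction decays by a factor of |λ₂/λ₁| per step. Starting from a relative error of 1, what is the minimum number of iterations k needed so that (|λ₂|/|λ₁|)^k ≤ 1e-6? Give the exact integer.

28

|λ₂/λ₁| = 1.92/3.15 = 0.60952
Need k ≥ ln(1e-6) / ln(0.60952) = -13.8155 / -0.4951 ≈ 27.906
Smallest integer k satisfying the bound: 28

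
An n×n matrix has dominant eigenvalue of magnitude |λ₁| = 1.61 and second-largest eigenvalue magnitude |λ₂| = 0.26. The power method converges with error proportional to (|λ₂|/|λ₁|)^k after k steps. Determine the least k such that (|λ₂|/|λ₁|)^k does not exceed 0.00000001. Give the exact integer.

|λ₂/λ₁| = 0.26/1.61 = 0.16149
Need k ≥ ln(0.00000001) / ln(0.16149) = -18.4207 / -1.8233 ≈ 10.103
Smallest integer k satisfying the bound: 11

11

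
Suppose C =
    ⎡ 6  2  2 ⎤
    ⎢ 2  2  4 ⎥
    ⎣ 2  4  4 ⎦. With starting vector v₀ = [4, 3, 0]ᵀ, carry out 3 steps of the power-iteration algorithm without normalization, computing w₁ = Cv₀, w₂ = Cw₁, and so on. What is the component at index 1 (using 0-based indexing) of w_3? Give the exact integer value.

1616

w1 = Cv₀ = (6·4 + 2·3 + 2·0; 2·4 + 2·3 + 4·0; 2·4 + 4·3 + 4·0) = (30, 14, 20)
w2 = Cw1 = (6·30 + 2·14 + 2·20; 2·30 + 2·14 + 4·20; 2·30 + 4·14 + 4·20) = (248, 168, 196)
w3 = Cw2 = (2216, 1616, 1952)
The requested component of w3 is 1616.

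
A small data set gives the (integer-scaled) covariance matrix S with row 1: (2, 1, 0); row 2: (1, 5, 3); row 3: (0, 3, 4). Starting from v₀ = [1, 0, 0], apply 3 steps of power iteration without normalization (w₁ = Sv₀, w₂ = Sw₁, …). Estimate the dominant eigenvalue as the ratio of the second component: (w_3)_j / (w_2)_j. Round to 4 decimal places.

w1 = Sv₀ = (2·1 + 1·0 + 0·0; 1·1 + 5·0 + 3·0; 0·1 + 3·0 + 4·0) = (2, 1, 0)
w2 = Sw1 = (2·2 + 1·1 + 0·0; 1·2 + 5·1 + 3·0; 0·2 + 3·1 + 4·0) = (5, 7, 3)
w3 = Sw2 = (17, 49, 33)
Ratio at component: 49 / 7 = 7.0000

7.0000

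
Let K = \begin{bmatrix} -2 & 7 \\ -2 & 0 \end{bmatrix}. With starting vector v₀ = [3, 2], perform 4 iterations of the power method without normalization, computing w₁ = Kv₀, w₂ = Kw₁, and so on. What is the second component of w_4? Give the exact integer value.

-8

w1 = Kv₀ = ((-2)·3 + 7·2; (-2)·3 + 0·2) = (8, -6)
w2 = Kw1 = ((-2)·8 + 7·(-6); (-2)·8 + 0·(-6)) = (-58, -16)
w3 = Kw2 = (4, 116)
w4 = Kw3 = (804, -8)
The requested component of w4 is -8.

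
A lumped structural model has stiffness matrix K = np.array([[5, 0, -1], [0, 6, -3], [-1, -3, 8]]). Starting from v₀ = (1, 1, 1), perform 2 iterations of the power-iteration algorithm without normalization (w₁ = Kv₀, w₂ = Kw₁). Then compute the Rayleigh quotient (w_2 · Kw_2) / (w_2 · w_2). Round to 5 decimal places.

w1 = Kv₀ = (5·1 + 0·1 + (-1)·1; 0·1 + 6·1 + (-3)·1; (-1)·1 + (-3)·1 + 8·1) = (4, 3, 4)
w2 = Kw1 = (5·4 + 0·3 + (-1)·4; 0·4 + 6·3 + (-3)·4; (-1)·4 + (-3)·3 + 8·4) = (16, 6, 19)
Kw2 = (61, -21, 118)
w2·Kw2 = 16·61 + 6·(-21) + 19·118 = 3092; w2·w2 = 16·16 + 6·6 + 19·19 = 653
λ ≈ 3092/653 = 4.73507

4.73507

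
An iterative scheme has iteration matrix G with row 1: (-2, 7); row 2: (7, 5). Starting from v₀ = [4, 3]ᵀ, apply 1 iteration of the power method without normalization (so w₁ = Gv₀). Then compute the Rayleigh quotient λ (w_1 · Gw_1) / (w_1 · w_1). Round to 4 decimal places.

8.2919

w1 = Gv₀ = ((-2)·4 + 7·3; 7·4 + 5·3) = (13, 43)
Gw1 = (275, 306)
w1·Gw1 = 13·275 + 43·306 = 16733; w1·w1 = 13·13 + 43·43 = 2018
λ ≈ 16733/2018 = 8.2919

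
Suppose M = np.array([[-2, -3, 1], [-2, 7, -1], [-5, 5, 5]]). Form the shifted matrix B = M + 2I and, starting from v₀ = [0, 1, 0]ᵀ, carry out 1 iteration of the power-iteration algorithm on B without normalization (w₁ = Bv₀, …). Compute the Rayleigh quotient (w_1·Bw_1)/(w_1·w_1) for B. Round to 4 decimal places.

B = M + 2I has rows (0, -3, 1); (-2, 9, -1); (-5, 5, 7)
w1 = Bv₀ = (0·0 + (-3)·1 + 1·0; (-2)·0 + 9·1 + (-1)·0; (-5)·0 + 5·1 + 7·0) = (-3, 9, 5)
Bw1 = (-22, 82, 95)
w1·Bw1 = 1279; w1·w1 = 115; μ ≈ 1279/115 = 11.1217

11.1217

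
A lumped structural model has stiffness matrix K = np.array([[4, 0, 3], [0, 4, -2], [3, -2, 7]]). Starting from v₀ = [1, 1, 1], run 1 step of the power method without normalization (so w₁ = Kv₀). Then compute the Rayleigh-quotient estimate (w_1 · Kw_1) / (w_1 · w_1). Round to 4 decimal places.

w1 = Kv₀ = (4·1 + 0·1 + 3·1; 0·1 + 4·1 + (-2)·1; 3·1 + (-2)·1 + 7·1) = (7, 2, 8)
Kw1 = (52, -8, 73)
w1·Kw1 = 7·52 + 2·(-8) + 8·73 = 932; w1·w1 = 7·7 + 2·2 + 8·8 = 117
λ ≈ 932/117 = 7.9658

λ ≈ 7.9658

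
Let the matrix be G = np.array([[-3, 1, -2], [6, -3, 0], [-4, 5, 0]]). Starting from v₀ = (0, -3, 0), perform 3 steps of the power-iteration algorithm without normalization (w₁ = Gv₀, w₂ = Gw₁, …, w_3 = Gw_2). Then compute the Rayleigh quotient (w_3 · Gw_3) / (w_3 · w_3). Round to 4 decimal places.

-7.5332

w1 = Gv₀ = ((-3)·0 + 1·(-3) + (-2)·0; 6·0 + (-3)·(-3) + 0·0; (-4)·0 + 5·(-3) + 0·0) = (-3, 9, -15)
w2 = Gw1 = ((-3)·(-3) + 1·9 + (-2)·(-15); 6·(-3) + (-3)·9 + 0·(-15); (-4)·(-3) + 5·9 + 0·(-15)) = (48, -45, 57)
w3 = Gw2 = (-303, 423, -417)
Gw3 = (2166, -3087, 3327)
w3·Gw3 = (-303)·2166 + 423·(-3087) + (-417)·3327 = -3349458; w3·w3 = (-303)·(-303) + 423·423 + (-417)·(-417) = 444627
λ ≈ -3349458/444627 = -7.5332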